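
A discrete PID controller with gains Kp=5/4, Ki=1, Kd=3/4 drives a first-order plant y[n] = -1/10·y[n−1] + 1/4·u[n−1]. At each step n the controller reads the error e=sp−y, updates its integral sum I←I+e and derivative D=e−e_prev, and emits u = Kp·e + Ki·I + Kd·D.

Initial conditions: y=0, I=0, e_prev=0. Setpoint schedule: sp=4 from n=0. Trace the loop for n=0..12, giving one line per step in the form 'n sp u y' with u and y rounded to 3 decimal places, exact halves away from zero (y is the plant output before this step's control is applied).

0 4 12.000 0.000
1 4 4.000 3.000
2 4 14.150 0.700
3 4 7.423 3.468
4 4 15.907 1.509
5 4 9.978 3.826
6 4 17.031 2.112
7 4 11.830 4.047
8 4 17.716 2.553
9 4 13.180 4.174
10 4 18.110 2.878
11 4 14.174 4.240
12 4 18.317 3.120

(exact arithmetic carried between steps; '≈' marks a value shown rounded to 6 d.p. or computed from one; I and e_prev carry over from the previous line; the table rounds u and y to 3 d.p., halves away from zero)
n=0: y=0, sp=4, e=sp−y=4; I=4, D=e−e_prev=4; u=5/4·4+1·4+3/4·4=12; next y=-1/10·0+1/4·12=3
n=1: y=3, sp=4, e=sp−y=1; I=5, D=e−e_prev=-3; u=5/4·1+1·5+3/4·(-3)=4; next y=-1/10·3+1/4·4=0.7
n=2: y=0.7, sp=4, e=sp−y=3.3; I=8.3, D=e−e_prev=2.3; u=5/4·3.3+1·8.3+3/4·2.3=14.15; next y=-1/10·0.7+1/4·14.15=3.4675
n=3: y=3.4675, sp=4, e=sp−y=0.5325; I=8.8325, D=e−e_prev=-2.7675; u=5/4·0.5325+1·8.8325+3/4·(-2.7675)=7.4225; next y=-1/10·3.4675+1/4·7.4225=1.508875
n=4: y=1.508875, sp=4, e=sp−y=2.491125; I=11.323625, D=e−e_prev=1.958625; u=5/4·2.491125+1·11.323625+3/4·1.958625=15.9065; next y=-1/10·1.508875+1/4·15.9065≈3.825738
n=5: y≈3.825738, sp=4, e=sp−y≈0.174263; I≈11.497888, D=e−e_prev≈-2.316863; u=5/4·0.174263+1·11.497888+3/4·(-2.316863)≈9.978069; next y=-1/10·3.825738+1/4·9.978069≈2.111943
n=6: y≈2.111943, sp=4, e=sp−y≈1.888057; I≈13.385944, D=e−e_prev≈1.713794; u=5/4·1.888057+1·13.385944+3/4·1.713794≈17.031360; next y=-1/10·2.111943+1/4·17.031360≈4.046646
n=7: y≈4.046646, sp=4, e=sp−y≈-0.046646; I≈13.339298, D=e−e_prev≈-1.934702; u=5/4·(-0.046646)+1·13.339298+3/4·(-1.934702)≈11.829964; next y=-1/10·4.046646+1/4·11.829964≈2.552827
n=8: y≈2.552827, sp=4, e=sp−y≈1.447173; I≈14.786472, D=e−e_prev≈1.493819; u=5/4·1.447173+1·14.786472+3/4·1.493819≈17.715803; next y=-1/10·2.552827+1/4·17.715803≈4.173668
n=9: y≈4.173668, sp=4, e=sp−y≈-0.173668; I≈14.612804, D=e−e_prev≈-1.620842; u=5/4·(-0.173668)+1·14.612804+3/4·(-1.620842)≈13.180087; next y=-1/10·4.173668+1/4·13.180087≈2.877655
n=10: y≈2.877655, sp=4, e=sp−y≈1.122345; I≈15.735149, D=e−e_prev≈1.296013; u=5/4·1.122345+1·15.735149+3/4·1.296013≈18.110090; next y=-1/10·2.877655+1/4·18.110090≈4.239757
n=11: y≈4.239757, sp=4, e=sp−y≈-0.239757; I≈15.495392, D=e−e_prev≈-1.362102; u=5/4·(-0.239757)+1·15.495392+3/4·(-1.362102)≈14.174119; next y=-1/10·4.239757+1/4·14.174119≈3.119554
n=12: y≈3.119554, sp=4, e=sp−y≈0.880446; I≈16.375838, D=e−e_prev≈1.120203; u=5/4·0.880446+1·16.375838+3/4·1.120203≈18.316547; next y=-1/10·3.119554+1/4·18.316547≈4.267181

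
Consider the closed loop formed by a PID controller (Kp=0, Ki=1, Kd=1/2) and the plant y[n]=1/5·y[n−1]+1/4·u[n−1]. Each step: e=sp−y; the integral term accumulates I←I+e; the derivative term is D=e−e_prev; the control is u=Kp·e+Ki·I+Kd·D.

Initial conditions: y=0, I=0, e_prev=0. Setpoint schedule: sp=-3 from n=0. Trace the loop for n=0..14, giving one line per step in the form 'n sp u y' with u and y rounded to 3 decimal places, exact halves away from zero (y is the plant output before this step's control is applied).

(exact arithmetic carried between steps; '≈' marks a value shown rounded to 6 d.p. or computed from one; I and e_prev carry over from the previous line; the table rounds u and y to 3 d.p., halves away from zero)
n=0: y=0, sp=-3, e=sp−y=-3; I=-3, D=e−e_prev=-3; u=0·(-3)+1·(-3)+1/2·(-3)=-4.5; next y=1/5·0+1/4·(-4.5)=-1.125
n=1: y=-1.125, sp=-3, e=sp−y=-1.875; I=-4.875, D=e−e_prev=1.125; u=0·(-1.875)+1·(-4.875)+1/2·1.125=-4.3125; next y=1/5·(-1.125)+1/4·(-4.3125)=-1.303125
n=2: y=-1.303125, sp=-3, e=sp−y=-1.696875; I=-6.571875, D=e−e_prev=0.178125; u=0·(-1.696875)+1·(-6.571875)+1/2·0.178125≈-6.482813; next y=1/5·(-1.303125)+1/4·(-6.482813)≈-1.881328
n=3: y≈-1.881328, sp=-3, e=sp−y≈-1.118672; I≈-7.690547, D=e−e_prev≈0.578203; u=0·(-1.118672)+1·(-7.690547)+1/2·0.578203≈-7.401445; next y=1/5·(-1.881328)+1/4·(-7.401445)≈-2.226627
n=4: y≈-2.226627, sp=-3, e=sp−y≈-0.773373; I≈-8.463920, D=e−e_prev≈0.345299; u=0·(-0.773373)+1·(-8.463920)+1/2·0.345299≈-8.291271; next y=1/5·(-2.226627)+1/4·(-8.291271)≈-2.518143
n=5: y≈-2.518143, sp=-3, e=sp−y≈-0.481857; I≈-8.945777, D=e−e_prev≈0.291516; u=0·(-0.481857)+1·(-8.945777)+1/2·0.291516≈-8.800019; next y=1/5·(-2.518143)+1/4·(-8.800019)≈-2.703633
n=6: y≈-2.703633, sp=-3, e=sp−y≈-0.296367; I≈-9.242144, D=e−e_prev≈0.185490; u=0·(-0.296367)+1·(-9.242144)+1/2·0.185490≈-9.149398; next y=1/5·(-2.703633)+1/4·(-9.149398)≈-2.828076
n=7: y≈-2.828076, sp=-3, e=sp−y≈-0.171924; I≈-9.414067, D=e−e_prev≈0.124443; u=0·(-0.171924)+1·(-9.414067)+1/2·0.124443≈-9.351846; next y=1/5·(-2.828076)+1/4·(-9.351846)≈-2.903577
n=8: y≈-2.903577, sp=-3, e=sp−y≈-0.096423; I≈-9.510491, D=e−e_prev≈0.075500; u=0·(-0.096423)+1·(-9.510491)+1/2·0.075500≈-9.472740; next y=1/5·(-2.903577)+1/4·(-9.472740)≈-2.948900
n=9: y≈-2.948900, sp=-3, e=sp−y≈-0.051100; I≈-9.561590, D=e−e_prev≈0.045324; u=0·(-0.051100)+1·(-9.561590)+1/2·0.045324≈-9.538928; next y=1/5·(-2.948900)+1/4·(-9.538928)≈-2.974512
n=10: y≈-2.974512, sp=-3, e=sp−y≈-0.025488; I≈-9.587078, D=e−e_prev≈0.025612; u=0·(-0.025488)+1·(-9.587078)+1/2·0.025612≈-9.574272; next y=1/5·(-2.974512)+1/4·(-9.574272)≈-2.988470
n=11: y≈-2.988470, sp=-3, e=sp−y≈-0.011530; I≈-9.598608, D=e−e_prev≈0.013958; u=0·(-0.011530)+1·(-9.598608)+1/2·0.013958≈-9.591628; next y=1/5·(-2.988470)+1/4·(-9.591628)≈-2.995601
n=12: y≈-2.995601, sp=-3, e=sp−y≈-0.004399; I≈-9.603006, D=e−e_prev≈0.007131; u=0·(-0.004399)+1·(-9.603006)+1/2·0.007131≈-9.599441; next y=1/5·(-2.995601)+1/4·(-9.599441)≈-2.998980
n=13: y≈-2.998980, sp=-3, e=sp−y≈-0.001020; I≈-9.604026, D=e−e_prev≈0.003379; u=0·(-0.001020)+1·(-9.604026)+1/2·0.003379≈-9.602336; next y=1/5·(-2.998980)+1/4·(-9.602336)≈-3.000380
n=14: y≈-3.000380, sp=-3, e=sp−y≈0.000380; I≈-9.603646, D=e−e_prev≈0.001400; u=0·0.000380+1·(-9.603646)+1/2·0.001400≈-9.602946; next y=1/5·(-3.000380)+1/4·(-9.602946)≈-3.000812

0 -3 -4.500 0.000
1 -3 -4.313 -1.125
2 -3 -6.483 -1.303
3 -3 -7.401 -1.881
4 -3 -8.291 -2.227
5 -3 -8.800 -2.518
6 -3 -9.149 -2.704
7 -3 -9.352 -2.828
8 -3 -9.473 -2.904
9 -3 -9.539 -2.949
10 -3 -9.574 -2.975
11 -3 -9.592 -2.988
12 -3 -9.599 -2.996
13 -3 -9.602 -2.999
14 -3 -9.603 -3.000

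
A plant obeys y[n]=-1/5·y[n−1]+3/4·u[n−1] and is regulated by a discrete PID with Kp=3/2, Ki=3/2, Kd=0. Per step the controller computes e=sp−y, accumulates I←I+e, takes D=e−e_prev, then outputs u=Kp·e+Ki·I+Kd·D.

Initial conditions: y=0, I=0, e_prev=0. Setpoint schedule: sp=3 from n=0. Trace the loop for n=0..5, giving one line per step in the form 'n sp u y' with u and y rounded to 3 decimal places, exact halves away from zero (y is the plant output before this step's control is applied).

(exact arithmetic carried between steps; '≈' marks a value shown rounded to 6 d.p. or computed from one; I and e_prev carry over from the previous line; the table rounds u and y to 3 d.p., halves away from zero)
n=0: y=0, sp=3, e=sp−y=3; I=3, D=e−e_prev=3; u=3/2·3+3/2·3+0·3=9; next y=-1/5·0+3/4·9=6.75
n=1: y=6.75, sp=3, e=sp−y=-3.75; I=-0.75, D=e−e_prev=-6.75; u=3/2·(-3.75)+3/2·(-0.75)+0·(-6.75)=-6.75; next y=-1/5·6.75+3/4·(-6.75)=-6.4125
n=2: y=-6.4125, sp=3, e=sp−y=9.4125; I=8.6625, D=e−e_prev=13.1625; u=3/2·9.4125+3/2·8.6625+0·13.1625=27.1125; next y=-1/5·(-6.4125)+3/4·27.1125=21.616875
n=3: y=21.616875, sp=3, e=sp−y=-18.616875; I=-9.954375, D=e−e_prev=-28.029375; u=3/2·(-18.616875)+3/2·(-9.954375)+0·(-28.029375)=-42.856875; next y=-1/5·21.616875+3/4·(-42.856875)≈-36.466031
n=4: y≈-36.466031, sp=3, e=sp−y≈39.466031; I≈29.511656, D=e−e_prev≈58.082906; u=3/2·39.466031+3/2·29.511656+0·58.082906≈103.466531; next y=-1/5·(-36.466031)+3/4·103.466531≈84.893105
n=5: y≈84.893105, sp=3, e=sp−y≈-81.893105; I≈-52.381448, D=e−e_prev≈-121.359136; u=3/2·(-81.893105)+3/2·(-52.381448)+0·(-121.359136)≈-201.411830; next y=-1/5·84.893105+3/4·(-201.411830)≈-168.037493

0 3 9.000 0.000
1 3 -6.750 6.750
2 3 27.113 -6.413
3 3 -42.857 21.617
4 3 103.467 -36.466
5 3 -201.412 84.893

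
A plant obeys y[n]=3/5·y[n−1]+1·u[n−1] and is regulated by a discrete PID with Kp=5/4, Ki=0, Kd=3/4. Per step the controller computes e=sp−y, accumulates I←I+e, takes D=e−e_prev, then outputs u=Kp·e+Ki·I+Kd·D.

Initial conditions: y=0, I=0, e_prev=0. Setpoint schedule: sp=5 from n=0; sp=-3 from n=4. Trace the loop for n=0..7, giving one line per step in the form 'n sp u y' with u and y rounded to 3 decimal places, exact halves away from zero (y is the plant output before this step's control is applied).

0 5 10.000 0.000
1 5 -13.750 10.000
2 5 29.250 -7.750
3 5 -48.763 24.600
4 -3 76.705 -34.003
5 -3 -141.859 56.304
6 -3 254.631 -108.077
7 -3 -464.378 189.785

(exact arithmetic carried between steps; '≈' marks a value shown rounded to 6 d.p. or computed from one; I and e_prev carry over from the previous line; the table rounds u and y to 3 d.p., halves away from zero)
n=0: y=0, sp=5, e=sp−y=5; I=5, D=e−e_prev=5; u=5/4·5+0·5+3/4·5=10; next y=3/5·0+1·10=10
n=1: y=10, sp=5, e=sp−y=-5; I=0, D=e−e_prev=-10; u=5/4·(-5)+0·0+3/4·(-10)=-13.75; next y=3/5·10+1·(-13.75)=-7.75
n=2: y=-7.75, sp=5, e=sp−y=12.75; I=12.75, D=e−e_prev=17.75; u=5/4·12.75+0·12.75+3/4·17.75=29.25; next y=3/5·(-7.75)+1·29.25=24.6
n=3: y=24.6, sp=5, e=sp−y=-19.6; I=-6.85, D=e−e_prev=-32.35; u=5/4·(-19.6)+0·(-6.85)+3/4·(-32.35)=-48.7625; next y=3/5·24.6+1·(-48.7625)=-34.0025
n=4: y=-34.0025, sp=-3, e=sp−y=31.0025; I=24.1525, D=e−e_prev=50.6025; u=5/4·31.0025+0·24.1525+3/4·50.6025=76.705; next y=3/5·(-34.0025)+1·76.705=56.3035
n=5: y=56.3035, sp=-3, e=sp−y=-59.3035; I=-35.151, D=e−e_prev=-90.306; u=5/4·(-59.3035)+0·(-35.151)+3/4·(-90.306)=-141.858875; next y=3/5·56.3035+1·(-141.858875)=-108.076775
n=6: y=-108.076775, sp=-3, e=sp−y=105.076775; I=69.925775, D=e−e_prev=164.380275; u=5/4·105.076775+0·69.925775+3/4·164.380275=254.631175; next y=3/5·(-108.076775)+1·254.631175=189.78511
n=7: y=189.78511, sp=-3, e=sp−y=-192.78511; I=-122.859335, D=e−e_prev=-297.861885; u=5/4·(-192.78511)+0·(-122.859335)+3/4·(-297.861885)≈-464.377801; next y=3/5·189.78511+1·(-464.377801)≈-350.506735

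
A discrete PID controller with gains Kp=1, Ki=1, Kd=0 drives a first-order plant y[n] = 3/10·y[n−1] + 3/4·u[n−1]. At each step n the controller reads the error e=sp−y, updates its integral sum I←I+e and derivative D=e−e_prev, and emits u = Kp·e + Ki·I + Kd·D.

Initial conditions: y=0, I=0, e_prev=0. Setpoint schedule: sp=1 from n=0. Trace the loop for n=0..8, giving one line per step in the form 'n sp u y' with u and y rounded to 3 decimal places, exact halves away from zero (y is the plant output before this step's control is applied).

0 1 2.000 0.000
1 1 0.000 1.500
2 1 1.600 0.450
3 1 0.380 1.335
4 1 1.344 0.686
5 1 0.602 1.214
6 1 1.184 0.816
7 1 0.734 1.133
8 1 1.086 0.890

(exact arithmetic carried between steps; '≈' marks a value shown rounded to 6 d.p. or computed from one; I and e_prev carry over from the previous line; the table rounds u and y to 3 d.p., halves away from zero)
n=0: y=0, sp=1, e=sp−y=1; I=1, D=e−e_prev=1; u=1·1+1·1+0·1=2; next y=3/10·0+3/4·2=1.5
n=1: y=1.5, sp=1, e=sp−y=-0.5; I=0.5, D=e−e_prev=-1.5; u=1·(-0.5)+1·0.5+0·(-1.5)=0; next y=3/10·1.5+3/4·0=0.45
n=2: y=0.45, sp=1, e=sp−y=0.55; I=1.05, D=e−e_prev=1.05; u=1·0.55+1·1.05+0·1.05=1.6; next y=3/10·0.45+3/4·1.6=1.335
n=3: y=1.335, sp=1, e=sp−y=-0.335; I=0.715, D=e−e_prev=-0.885; u=1·(-0.335)+1·0.715+0·(-0.885)=0.38; next y=3/10·1.335+3/4·0.38=0.6855
n=4: y=0.6855, sp=1, e=sp−y=0.3145; I=1.0295, D=e−e_prev=0.6495; u=1·0.3145+1·1.0295+0·0.6495=1.344; next y=3/10·0.6855+3/4·1.344=1.21365
n=5: y=1.21365, sp=1, e=sp−y=-0.21365; I=0.81585, D=e−e_prev=-0.52815; u=1·(-0.21365)+1·0.81585+0·(-0.52815)=0.6022; next y=3/10·1.21365+3/4·0.6022=0.815745
n=6: y=0.815745, sp=1, e=sp−y=0.184255; I=1.000105, D=e−e_prev=0.397905; u=1·0.184255+1·1.000105+0·0.397905=1.18436; next y=3/10·0.815745+3/4·1.18436≈1.132994
n=7: y≈1.132994, sp=1, e=sp−y≈-0.132994; I≈0.867112, D=e−e_prev≈-0.317249; u=1·(-0.132994)+1·0.867112+0·(-0.317249)≈0.734118; next y=3/10·1.132994+3/4·0.734118≈0.890487
n=8: y≈0.890487, sp=1, e=sp−y≈0.109513; I≈0.976625, D=e−e_prev≈0.242507; u=1·0.109513+1·0.976625+0·0.242507≈1.086138; next y=3/10·0.890487+3/4·1.086138≈1.081750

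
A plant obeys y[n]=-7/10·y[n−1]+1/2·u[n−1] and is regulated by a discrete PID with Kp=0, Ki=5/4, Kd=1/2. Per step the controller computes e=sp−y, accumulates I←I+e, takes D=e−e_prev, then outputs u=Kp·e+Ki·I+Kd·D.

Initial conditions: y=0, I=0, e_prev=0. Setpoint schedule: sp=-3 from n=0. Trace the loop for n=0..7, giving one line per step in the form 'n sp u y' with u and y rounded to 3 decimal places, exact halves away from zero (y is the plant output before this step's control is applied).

(exact arithmetic carried between steps; '≈' marks a value shown rounded to 6 d.p. or computed from one; I and e_prev carry over from the previous line; the table rounds u and y to 3 d.p., halves away from zero)
n=0: y=0, sp=-3, e=sp−y=-3; I=-3, D=e−e_prev=-3; u=0·(-3)+5/4·(-3)+1/2·(-3)=-5.25; next y=-7/10·0+1/2·(-5.25)=-2.625
n=1: y=-2.625, sp=-3, e=sp−y=-0.375; I=-3.375, D=e−e_prev=2.625; u=0·(-0.375)+5/4·(-3.375)+1/2·2.625=-2.90625; next y=-7/10·(-2.625)+1/2·(-2.90625)=0.384375
n=2: y=0.384375, sp=-3, e=sp−y=-3.384375; I=-6.759375, D=e−e_prev=-3.009375; u=0·(-3.384375)+5/4·(-6.759375)+1/2·(-3.009375)≈-9.953906; next y=-7/10·0.384375+1/2·(-9.953906)≈-5.246016
n=3: y≈-5.246016, sp=-3, e=sp−y≈2.246016; I≈-4.513359, D=e−e_prev≈5.630391; u=0·2.246016+5/4·(-4.513359)+1/2·5.630391≈-2.826504; next y=-7/10·(-5.246016)+1/2·(-2.826504)≈2.258959
n=4: y≈2.258959, sp=-3, e=sp−y≈-5.258959; I≈-9.772318, D=e−e_prev≈-7.504975; u=0·(-5.258959)+5/4·(-9.772318)+1/2·(-7.504975)≈-15.967885; next y=-7/10·2.258959+1/2·(-15.967885)≈-9.565214
n=5: y≈-9.565214, sp=-3, e=sp−y≈6.565214; I≈-3.207104, D=e−e_prev≈11.824173; u=0·6.565214+5/4·(-3.207104)+1/2·11.824173≈1.903206; next y=-7/10·(-9.565214)+1/2·1.903206≈7.647253
n=6: y≈7.647253, sp=-3, e=sp−y≈-10.647253; I≈-13.854357, D=e−e_prev≈-17.212467; u=0·(-10.647253)+5/4·(-13.854357)+1/2·(-17.212467)≈-25.924180; next y=-7/10·7.647253+1/2·(-25.924180)≈-18.315167
n=7: y≈-18.315167, sp=-3, e=sp−y≈15.315167; I≈1.460810, D=e−e_prev≈25.962419; u=0·15.315167+5/4·1.460810+1/2·25.962419≈14.807222; next y=-7/10·(-18.315167)+1/2·14.807222≈20.224228

0 -3 -5.250 0.000
1 -3 -2.906 -2.625
2 -3 -9.954 0.384
3 -3 -2.827 -5.246
4 -3 -15.968 2.259
5 -3 1.903 -9.565
6 -3 -25.924 7.647
7 -3 14.807 -18.315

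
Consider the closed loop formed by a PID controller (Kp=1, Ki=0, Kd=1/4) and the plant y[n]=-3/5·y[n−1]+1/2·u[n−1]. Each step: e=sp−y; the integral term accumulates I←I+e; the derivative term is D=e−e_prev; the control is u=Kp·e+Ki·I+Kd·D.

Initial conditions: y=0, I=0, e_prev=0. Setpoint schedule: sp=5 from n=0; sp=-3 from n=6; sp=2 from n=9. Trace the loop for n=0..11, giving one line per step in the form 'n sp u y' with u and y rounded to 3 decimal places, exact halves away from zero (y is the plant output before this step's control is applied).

(exact arithmetic carried between steps; '≈' marks a value shown rounded to 6 d.p. or computed from one; I and e_prev carry over from the previous line; the table rounds u and y to 3 d.p., halves away from zero)
n=0: y=0, sp=5, e=sp−y=5; I=5, D=e−e_prev=5; u=1·5+0·5+1/4·5=6.25; next y=-3/5·0+1/2·6.25=3.125
n=1: y=3.125, sp=5, e=sp−y=1.875; I=6.875, D=e−e_prev=-3.125; u=1·1.875+0·6.875+1/4·(-3.125)=1.09375; next y=-3/5·3.125+1/2·1.09375=-1.328125
n=2: y=-1.328125, sp=5, e=sp−y=6.328125; I=13.203125, D=e−e_prev=4.453125; u=1·6.328125+0·13.203125+1/4·4.453125≈7.441406; next y=-3/5·(-1.328125)+1/2·7.441406≈4.517578
n=3: y≈4.517578, sp=5, e=sp−y≈0.482422; I≈13.685547, D=e−e_prev≈-5.845703; u=1·0.482422+0·13.685547+1/4·(-5.845703)≈-0.979004; next y=-3/5·4.517578+1/2·(-0.979004)≈-3.200049
n=4: y≈-3.200049, sp=5, e=sp−y≈8.200049; I≈21.885596, D=e−e_prev≈7.717627; u=1·8.200049+0·21.885596+1/4·7.717627≈10.129456; next y=-3/5·(-3.200049)+1/2·10.129456≈6.984757
n=5: y≈6.984757, sp=5, e=sp−y≈-1.984757; I≈19.900839, D=e−e_prev≈-10.184806; u=1·(-1.984757)+0·19.900839+1/4·(-10.184806)≈-4.530959; next y=-3/5·6.984757+1/2·(-4.530959)≈-6.456334
n=6: y≈-6.456334, sp=-3, e=sp−y≈3.456334; I≈23.357172, D=e−e_prev≈5.441091; u=1·3.456334+0·23.357172+1/4·5.441091≈4.816606; next y=-3/5·(-6.456334)+1/2·4.816606≈6.282103
n=7: y≈6.282103, sp=-3, e=sp−y≈-9.282103; I≈14.075069, D=e−e_prev≈-12.738437; u=1·(-9.282103)+0·14.075069+1/4·(-12.738437)≈-12.466712; next y=-3/5·6.282103+1/2·(-12.466712)≈-10.002618
n=8: y≈-10.002618, sp=-3, e=sp−y≈7.002618; I≈21.077687, D=e−e_prev≈16.284721; u=1·7.002618+0·21.077687+1/4·16.284721≈11.073798; next y=-3/5·(-10.002618)+1/2·11.073798≈11.538470
n=9: y≈11.538470, sp=2, e=sp−y≈-9.538470; I≈11.539217, D=e−e_prev≈-16.541088; u=1·(-9.538470)+0·11.539217+1/4·(-16.541088)≈-13.673742; next y=-3/5·11.538470+1/2·(-13.673742)≈-13.759953
n=10: y≈-13.759953, sp=2, e=sp−y≈15.759953; I≈27.299170, D=e−e_prev≈25.298423; u=1·15.759953+0·27.299170+1/4·25.298423≈22.084559; next y=-3/5·(-13.759953)+1/2·22.084559≈19.298251
n=11: y≈19.298251, sp=2, e=sp−y≈-17.298251; I≈10.000919, D=e−e_prev≈-33.058204; u=1·(-17.298251)+0·10.000919+1/4·(-33.058204)≈-25.562802; next y=-3/5·19.298251+1/2·(-25.562802)≈-24.360352

0 5 6.250 0.000
1 5 1.094 3.125
2 5 7.441 -1.328
3 5 -0.979 4.518
4 5 10.129 -3.200
5 5 -4.531 6.985
6 -3 4.817 -6.456
7 -3 -12.467 6.282
8 -3 11.074 -10.003
9 2 -13.674 11.538
10 2 22.085 -13.760
11 2 -25.563 19.298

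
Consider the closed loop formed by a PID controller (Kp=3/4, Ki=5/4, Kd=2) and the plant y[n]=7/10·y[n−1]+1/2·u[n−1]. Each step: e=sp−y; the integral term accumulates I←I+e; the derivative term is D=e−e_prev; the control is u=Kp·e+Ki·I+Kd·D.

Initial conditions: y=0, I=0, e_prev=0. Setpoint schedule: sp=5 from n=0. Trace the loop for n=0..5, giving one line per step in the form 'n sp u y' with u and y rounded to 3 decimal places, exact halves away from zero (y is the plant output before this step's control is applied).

(exact arithmetic carried between steps; '≈' marks a value shown rounded to 6 d.p. or computed from one; I and e_prev carry over from the previous line; the table rounds u and y to 3 d.p., halves away from zero)
n=0: y=0, sp=5, e=sp−y=5; I=5, D=e−e_prev=5; u=3/4·5+5/4·5+2·5=20; next y=7/10·0+1/2·20=10
n=1: y=10, sp=5, e=sp−y=-5; I=0, D=e−e_prev=-10; u=3/4·(-5)+5/4·0+2·(-10)=-23.75; next y=7/10·10+1/2·(-23.75)=-4.875
n=2: y=-4.875, sp=5, e=sp−y=9.875; I=9.875, D=e−e_prev=14.875; u=3/4·9.875+5/4·9.875+2·14.875=49.5; next y=7/10·(-4.875)+1/2·49.5=21.3375
n=3: y=21.3375, sp=5, e=sp−y=-16.3375; I=-6.4625, D=e−e_prev=-26.2125; u=3/4·(-16.3375)+5/4·(-6.4625)+2·(-26.2125)=-72.75625; next y=7/10·21.3375+1/2·(-72.75625)=-21.441875
n=4: y=-21.441875, sp=5, e=sp−y=26.441875; I=19.979375, D=e−e_prev=42.779375; u=3/4·26.441875+5/4·19.979375+2·42.779375=130.364375; next y=7/10·(-21.441875)+1/2·130.364375=50.172875
n=5: y=50.172875, sp=5, e=sp−y=-45.172875; I=-25.1935, D=e−e_prev=-71.61475; u=3/4·(-45.172875)+5/4·(-25.1935)+2·(-71.61475)≈-208.601031; next y=7/10·50.172875+1/2·(-208.601031)≈-69.179503

0 5 20.000 0.000
1 5 -23.750 10.000
2 5 49.500 -4.875
3 5 -72.756 21.338
4 5 130.364 -21.442
5 5 -208.601 50.173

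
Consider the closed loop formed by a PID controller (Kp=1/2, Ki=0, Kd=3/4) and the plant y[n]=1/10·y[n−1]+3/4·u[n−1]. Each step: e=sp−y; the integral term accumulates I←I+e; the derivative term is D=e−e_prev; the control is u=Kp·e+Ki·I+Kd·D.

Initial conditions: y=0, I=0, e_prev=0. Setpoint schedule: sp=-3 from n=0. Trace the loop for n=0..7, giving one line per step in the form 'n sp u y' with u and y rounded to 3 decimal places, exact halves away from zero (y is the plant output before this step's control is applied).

(exact arithmetic carried between steps; '≈' marks a value shown rounded to 6 d.p. or computed from one; I and e_prev carry over from the previous line; the table rounds u and y to 3 d.p., halves away from zero)
n=0: y=0, sp=-3, e=sp−y=-3; I=-3, D=e−e_prev=-3; u=1/2·(-3)+0·(-3)+3/4·(-3)=-3.75; next y=1/10·0+3/4·(-3.75)=-2.8125
n=1: y=-2.8125, sp=-3, e=sp−y=-0.1875; I=-3.1875, D=e−e_prev=2.8125; u=1/2·(-0.1875)+0·(-3.1875)+3/4·2.8125=2.015625; next y=1/10·(-2.8125)+3/4·2.015625≈1.230469
n=2: y≈1.230469, sp=-3, e=sp−y≈-4.230469; I≈-7.417969, D=e−e_prev≈-4.042969; u=1/2·(-4.230469)+0·(-7.417969)+3/4·(-4.042969)≈-5.147461; next y=1/10·1.230469+3/4·(-5.147461)≈-3.737549
n=3: y≈-3.737549, sp=-3, e=sp−y≈0.737549; I≈-6.680420, D=e−e_prev≈4.968018; u=1/2·0.737549+0·(-6.680420)+3/4·4.968018≈4.094788; next y=1/10·(-3.737549)+3/4·4.094788≈2.697336
n=4: y≈2.697336, sp=-3, e=sp−y≈-5.697336; I≈-12.377756, D=e−e_prev≈-6.434885; u=1/2·(-5.697336)+0·(-12.377756)+3/4·(-6.434885)≈-7.674831; next y=1/10·2.697336+3/4·(-7.674831)≈-5.486390
n=5: y≈-5.486390, sp=-3, e=sp−y≈2.486390; I≈-9.891366, D=e−e_prev≈8.183726; u=1/2·2.486390+0·(-9.891366)+3/4·8.183726≈7.380989; next y=1/10·(-5.486390)+3/4·7.380989≈4.987103
n=6: y≈4.987103, sp=-3, e=sp−y≈-7.987103; I≈-17.878469, D=e−e_prev≈-10.473493; u=1/2·(-7.987103)+0·(-17.878469)+3/4·(-10.473493)≈-11.848671; next y=1/10·4.987103+3/4·(-11.848671)≈-8.387793
n=7: y≈-8.387793, sp=-3, e=sp−y≈5.387793; I≈-12.490676, D=e−e_prev≈13.374896; u=1/2·5.387793+0·(-12.490676)+3/4·13.374896≈12.725069; next y=1/10·(-8.387793)+3/4·12.725069≈8.705022

0 -3 -3.750 0.000
1 -3 2.016 -2.813
2 -3 -5.147 1.230
3 -3 4.095 -3.738
4 -3 -7.675 2.697
5 -3 7.381 -5.486
6 -3 -11.849 4.987
7 -3 12.725 -8.388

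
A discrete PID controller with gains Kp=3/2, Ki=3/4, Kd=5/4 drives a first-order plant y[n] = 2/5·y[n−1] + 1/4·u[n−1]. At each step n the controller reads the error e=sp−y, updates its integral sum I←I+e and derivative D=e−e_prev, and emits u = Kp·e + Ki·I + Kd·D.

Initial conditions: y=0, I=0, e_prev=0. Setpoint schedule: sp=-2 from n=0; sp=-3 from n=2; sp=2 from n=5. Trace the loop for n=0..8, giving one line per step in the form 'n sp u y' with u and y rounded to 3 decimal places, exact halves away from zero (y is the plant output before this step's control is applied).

0 -2 -7.000 0.000
1 -2 0.125 -1.750
2 -3 -9.534 -0.669
3 -3 -1.743 -2.651
4 -3 -8.525 -1.496
5 2 13.608 -2.730
6 2 -8.276 2.310
7 2 9.884 -1.145
8 2 -3.129 2.013

(exact arithmetic carried between steps; '≈' marks a value shown rounded to 6 d.p. or computed from one; I and e_prev carry over from the previous line; the table rounds u and y to 3 d.p., halves away from zero)
n=0: y=0, sp=-2, e=sp−y=-2; I=-2, D=e−e_prev=-2; u=3/2·(-2)+3/4·(-2)+5/4·(-2)=-7; next y=2/5·0+1/4·(-7)=-1.75
n=1: y=-1.75, sp=-2, e=sp−y=-0.25; I=-2.25, D=e−e_prev=1.75; u=3/2·(-0.25)+3/4·(-2.25)+5/4·1.75=0.125; next y=2/5·(-1.75)+1/4·0.125=-0.66875
n=2: y=-0.66875, sp=-3, e=sp−y=-2.33125; I=-4.58125, D=e−e_prev=-2.08125; u=3/2·(-2.33125)+3/4·(-4.58125)+5/4·(-2.08125)=-9.534375; next y=2/5·(-0.66875)+1/4·(-9.534375)≈-2.651094
n=3: y≈-2.651094, sp=-3, e=sp−y≈-0.348906; I≈-4.930156, D=e−e_prev≈1.982344; u=3/2·(-0.348906)+3/4·(-4.930156)+5/4·1.982344≈-1.743047; next y=2/5·(-2.651094)+1/4·(-1.743047)≈-1.496199
n=4: y≈-1.496199, sp=-3, e=sp−y≈-1.503801; I≈-6.433957, D=e−e_prev≈-1.154895; u=3/2·(-1.503801)+3/4·(-6.433957)+5/4·(-1.154895)≈-8.524787; next y=2/5·(-1.496199)+1/4·(-8.524787)≈-2.729676
n=5: y≈-2.729676, sp=2, e=sp−y≈4.729676; I≈-1.704281, D=e−e_prev≈6.233477; u=3/2·4.729676+3/4·(-1.704281)+5/4·6.233477≈13.608151; next y=2/5·(-2.729676)+1/4·13.608151≈2.310167
n=6: y≈2.310167, sp=2, e=sp−y≈-0.310167; I≈-2.014448, D=e−e_prev≈-5.039844; u=3/2·(-0.310167)+3/4·(-2.014448)+5/4·(-5.039844)≈-8.275891; next y=2/5·2.310167+1/4·(-8.275891)≈-1.144906
n=7: y≈-1.144906, sp=2, e=sp−y≈3.144906; I≈1.130458, D=e−e_prev≈3.455073; u=3/2·3.144906+3/4·1.130458+5/4·3.455073≈9.884044; next y=2/5·(-1.144906)+1/4·9.884044≈2.013049
n=8: y≈2.013049, sp=2, e=sp−y≈-0.013049; I≈1.117410, D=e−e_prev≈-3.157954; u=3/2·(-0.013049)+3/4·1.117410+5/4·(-3.157954)≈-3.128959; next y=2/5·2.013049+1/4·(-3.128959)≈0.022980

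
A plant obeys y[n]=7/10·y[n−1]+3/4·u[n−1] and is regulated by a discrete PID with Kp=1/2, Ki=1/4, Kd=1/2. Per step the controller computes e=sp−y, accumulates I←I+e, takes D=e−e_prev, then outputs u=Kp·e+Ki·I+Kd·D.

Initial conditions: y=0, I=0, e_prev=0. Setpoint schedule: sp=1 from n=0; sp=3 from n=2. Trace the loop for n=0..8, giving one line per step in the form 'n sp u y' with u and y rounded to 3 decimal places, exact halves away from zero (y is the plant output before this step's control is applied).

0 1 1.250 0.000
1 1 -0.172 0.938
2 3 3.325 0.527
3 3 -0.181 2.863
4 3 2.264 1.868
5 3 0.628 3.006
6 3 1.734 2.575
7 3 0.965 3.103
8 3 1.462 2.895

(exact arithmetic carried between steps; '≈' marks a value shown rounded to 6 d.p. or computed from one; I and e_prev carry over from the previous line; the table rounds u and y to 3 d.p., halves away from zero)
n=0: y=0, sp=1, e=sp−y=1; I=1, D=e−e_prev=1; u=1/2·1+1/4·1+1/2·1=1.25; next y=7/10·0+3/4·1.25=0.9375
n=1: y=0.9375, sp=1, e=sp−y=0.0625; I=1.0625, D=e−e_prev=-0.9375; u=1/2·0.0625+1/4·1.0625+1/2·(-0.9375)=-0.171875; next y=7/10·0.9375+3/4·(-0.171875)≈0.527344
n=2: y≈0.527344, sp=3, e=sp−y≈2.472656; I≈3.535156, D=e−e_prev≈2.410156; u=1/2·2.472656+1/4·3.535156+1/2·2.410156≈3.325195; next y=7/10·0.527344+3/4·3.325195≈2.863037
n=3: y≈2.863037, sp=3, e=sp−y≈0.136963; I≈3.672119, D=e−e_prev≈-2.335693; u=1/2·0.136963+1/4·3.672119+1/2·(-2.335693)≈-0.181335; next y=7/10·2.863037+3/4·(-0.181335)≈1.868124
n=4: y≈1.868124, sp=3, e=sp−y≈1.131876; I≈4.803995, D=e−e_prev≈0.994913; u=1/2·1.131876+1/4·4.803995+1/2·0.994913≈2.264393; next y=7/10·1.868124+3/4·2.264393≈3.005982
n=5: y≈3.005982, sp=3, e=sp−y≈-0.005982; I≈4.798013, D=e−e_prev≈-1.137857; u=1/2·(-0.005982)+1/4·4.798013+1/2·(-1.137857)≈0.627584; next y=7/10·3.005982+3/4·0.627584≈2.574875
n=6: y≈2.574875, sp=3, e=sp−y≈0.425125; I≈5.223138, D=e−e_prev≈0.431107; u=1/2·0.425125+1/4·5.223138+1/2·0.431107≈1.733900; next y=7/10·2.574875+3/4·1.733900≈3.102838
n=7: y≈3.102838, sp=3, e=sp−y≈-0.102838; I≈5.120300, D=e−e_prev≈-0.527963; u=1/2·(-0.102838)+1/4·5.120300+1/2·(-0.527963)≈0.964675; next y=7/10·3.102838+3/4·0.964675≈2.895493
n=8: y≈2.895493, sp=3, e=sp−y≈0.104507; I≈5.224808, D=e−e_prev≈0.207345; u=1/2·0.104507+1/4·5.224808+1/2·0.207345≈1.462128; next y=7/10·2.895493+3/4·1.462128≈3.123441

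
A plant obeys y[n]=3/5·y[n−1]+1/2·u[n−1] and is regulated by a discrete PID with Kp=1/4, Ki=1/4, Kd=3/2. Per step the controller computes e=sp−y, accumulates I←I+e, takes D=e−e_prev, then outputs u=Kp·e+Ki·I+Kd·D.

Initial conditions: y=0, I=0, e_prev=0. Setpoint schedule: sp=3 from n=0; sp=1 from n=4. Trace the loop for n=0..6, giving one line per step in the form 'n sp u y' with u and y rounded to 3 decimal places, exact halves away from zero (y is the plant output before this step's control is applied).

(exact arithmetic carried between steps; '≈' marks a value shown rounded to 6 d.p. or computed from one; I and e_prev carry over from the previous line; the table rounds u and y to 3 d.p., halves away from zero)
n=0: y=0, sp=3, e=sp−y=3; I=3, D=e−e_prev=3; u=1/4·3+1/4·3+3/2·3=6; next y=3/5·0+1/2·6=3
n=1: y=3, sp=3, e=sp−y=0; I=3, D=e−e_prev=-3; u=1/4·0+1/4·3+3/2·(-3)=-3.75; next y=3/5·3+1/2·(-3.75)=-0.075
n=2: y=-0.075, sp=3, e=sp−y=3.075; I=6.075, D=e−e_prev=3.075; u=1/4·3.075+1/4·6.075+3/2·3.075=6.9; next y=3/5·(-0.075)+1/2·6.9=3.405
n=3: y=3.405, sp=3, e=sp−y=-0.405; I=5.67, D=e−e_prev=-3.48; u=1/4·(-0.405)+1/4·5.67+3/2·(-3.48)=-3.90375; next y=3/5·3.405+1/2·(-3.90375)=0.091125
n=4: y=0.091125, sp=1, e=sp−y=0.908875; I=6.578875, D=e−e_prev=1.313875; u=1/4·0.908875+1/4·6.578875+3/2·1.313875=3.84275; next y=3/5·0.091125+1/2·3.84275=1.97605
n=5: y=1.97605, sp=1, e=sp−y=-0.97605; I=5.602825, D=e−e_prev=-1.884925; u=1/4·(-0.97605)+1/4·5.602825+3/2·(-1.884925)≈-1.670694; next y=3/5·1.97605+1/2·(-1.670694)≈0.350283
n=6: y≈0.350283, sp=1, e=sp−y≈0.649717; I≈6.252542, D=e−e_prev≈1.625767; u=1/4·0.649717+1/4·6.252542+3/2·1.625767≈4.164215; next y=3/5·0.350283+1/2·4.164215≈2.292277

0 3 6.000 0.000
1 3 -3.750 3.000
2 3 6.900 -0.075
3 3 -3.904 3.405
4 1 3.843 0.091
5 1 -1.671 1.976
6 1 4.164 0.350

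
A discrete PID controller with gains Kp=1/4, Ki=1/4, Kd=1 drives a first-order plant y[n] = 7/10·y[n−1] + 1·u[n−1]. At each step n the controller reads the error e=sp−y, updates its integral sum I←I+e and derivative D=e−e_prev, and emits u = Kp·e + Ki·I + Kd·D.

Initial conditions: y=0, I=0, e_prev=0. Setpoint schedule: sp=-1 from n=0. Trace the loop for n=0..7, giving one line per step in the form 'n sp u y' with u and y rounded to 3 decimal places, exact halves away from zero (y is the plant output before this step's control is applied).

0 -1 -1.500 0.000
1 -1 1.500 -1.500
2 -1 -2.800 0.450
3 -1 3.190 -2.485
4 -1 -5.277 1.451
5 -1 6.614 -4.262
6 -1 -10.122 3.631
7 -1 13.430 -7.580

(exact arithmetic carried between steps; '≈' marks a value shown rounded to 6 d.p. or computed from one; I and e_prev carry over from the previous line; the table rounds u and y to 3 d.p., halves away from zero)
n=0: y=0, sp=-1, e=sp−y=-1; I=-1, D=e−e_prev=-1; u=1/4·(-1)+1/4·(-1)+1·(-1)=-1.5; next y=7/10·0+1·(-1.5)=-1.5
n=1: y=-1.5, sp=-1, e=sp−y=0.5; I=-0.5, D=e−e_prev=1.5; u=1/4·0.5+1/4·(-0.5)+1·1.5=1.5; next y=7/10·(-1.5)+1·1.5=0.45
n=2: y=0.45, sp=-1, e=sp−y=-1.45; I=-1.95, D=e−e_prev=-1.95; u=1/4·(-1.45)+1/4·(-1.95)+1·(-1.95)=-2.8; next y=7/10·0.45+1·(-2.8)=-2.485
n=3: y=-2.485, sp=-1, e=sp−y=1.485; I=-0.465, D=e−e_prev=2.935; u=1/4·1.485+1/4·(-0.465)+1·2.935=3.19; next y=7/10·(-2.485)+1·3.19=1.4505
n=4: y=1.4505, sp=-1, e=sp−y=-2.4505; I=-2.9155, D=e−e_prev=-3.9355; u=1/4·(-2.4505)+1/4·(-2.9155)+1·(-3.9355)=-5.277; next y=7/10·1.4505+1·(-5.277)=-4.26165
n=5: y=-4.26165, sp=-1, e=sp−y=3.26165; I=0.34615, D=e−e_prev=5.71215; u=1/4·3.26165+1/4·0.34615+1·5.71215=6.6141; next y=7/10·(-4.26165)+1·6.6141=3.630945
n=6: y=3.630945, sp=-1, e=sp−y=-4.630945; I=-4.284795, D=e−e_prev=-7.892595; u=1/4·(-4.630945)+1/4·(-4.284795)+1·(-7.892595)=-10.12153; next y=7/10·3.630945+1·(-10.12153)≈-7.579869
n=7: y≈-7.579869, sp=-1, e=sp−y≈6.579869; I≈2.295074, D=e−e_prev≈11.210814; u=1/4·6.579869+1/4·2.295074+1·11.210814≈13.429549; next y=7/10·(-7.579869)+1·13.429549≈8.123641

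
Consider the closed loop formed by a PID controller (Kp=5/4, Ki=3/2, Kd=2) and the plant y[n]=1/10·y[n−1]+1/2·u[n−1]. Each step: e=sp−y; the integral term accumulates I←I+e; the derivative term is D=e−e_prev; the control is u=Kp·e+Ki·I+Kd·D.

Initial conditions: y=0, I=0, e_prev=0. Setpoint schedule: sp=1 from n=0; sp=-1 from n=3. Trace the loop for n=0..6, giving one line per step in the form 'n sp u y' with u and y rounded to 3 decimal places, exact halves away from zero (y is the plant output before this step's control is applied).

(exact arithmetic carried between steps; '≈' marks a value shown rounded to 6 d.p. or computed from one; I and e_prev carry over from the previous line; the table rounds u and y to 3 d.p., halves away from zero)
n=0: y=0, sp=1, e=sp−y=1; I=1, D=e−e_prev=1; u=5/4·1+3/2·1+2·1=4.75; next y=1/10·0+1/2·4.75=2.375
n=1: y=2.375, sp=1, e=sp−y=-1.375; I=-0.375, D=e−e_prev=-2.375; u=5/4·(-1.375)+3/2·(-0.375)+2·(-2.375)=-7.03125; next y=1/10·2.375+1/2·(-7.03125)=-3.278125
n=2: y=-3.278125, sp=1, e=sp−y=4.278125; I=3.903125, D=e−e_prev=5.653125; u=5/4·4.278125+3/2·3.903125+2·5.653125≈22.508594; next y=1/10·(-3.278125)+1/2·22.508594≈10.926484
n=3: y≈10.926484, sp=-1, e=sp−y≈-11.926484; I≈-8.023359, D=e−e_prev≈-16.204609; u=5/4·(-11.926484)+3/2·(-8.023359)+2·(-16.204609)≈-59.352363; next y=1/10·10.926484+1/2·(-59.352363)≈-28.583533
n=4: y≈-28.583533, sp=-1, e=sp−y≈27.583533; I≈19.560174, D=e−e_prev≈39.510018; u=5/4·27.583533+3/2·19.560174+2·39.510018≈142.839712; next y=1/10·(-28.583533)+1/2·142.839712≈68.561503
n=5: y≈68.561503, sp=-1, e=sp−y≈-69.561503; I≈-50.001329, D=e−e_prev≈-97.145036; u=5/4·(-69.561503)+3/2·(-50.001329)+2·(-97.145036)≈-356.243944; next y=1/10·68.561503+1/2·(-356.243944)≈-171.265822
n=6: y≈-171.265822, sp=-1, e=sp−y≈170.265822; I≈120.264493, D=e−e_prev≈239.827325; u=5/4·170.265822+3/2·120.264493+2·239.827325≈872.883666; next y=1/10·(-171.265822)+1/2·872.883666≈419.315251

0 1 4.750 0.000
1 1 -7.031 2.375
2 1 22.509 -3.278
3 -1 -59.352 10.926
4 -1 142.840 -28.584
5 -1 -356.244 68.562
6 -1 872.884 -171.266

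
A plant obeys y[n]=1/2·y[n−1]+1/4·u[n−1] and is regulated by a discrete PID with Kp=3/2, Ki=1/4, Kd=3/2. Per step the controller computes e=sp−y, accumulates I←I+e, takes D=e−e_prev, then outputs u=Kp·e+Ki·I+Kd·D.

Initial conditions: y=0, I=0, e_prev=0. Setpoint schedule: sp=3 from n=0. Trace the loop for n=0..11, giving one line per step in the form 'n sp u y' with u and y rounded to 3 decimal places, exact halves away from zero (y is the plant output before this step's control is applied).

(exact arithmetic carried between steps; '≈' marks a value shown rounded to 6 d.p. or computed from one; I and e_prev carry over from the previous line; the table rounds u and y to 3 d.p., halves away from zero)
n=0: y=0, sp=3, e=sp−y=3; I=3, D=e−e_prev=3; u=3/2·3+1/4·3+3/2·3=9.75; next y=1/2·0+1/4·9.75=2.4375
n=1: y=2.4375, sp=3, e=sp−y=0.5625; I=3.5625, D=e−e_prev=-2.4375; u=3/2·0.5625+1/4·3.5625+3/2·(-2.4375)=-1.921875; next y=1/2·2.4375+1/4·(-1.921875)≈0.738281
n=2: y≈0.738281, sp=3, e=sp−y≈2.261719; I≈5.824219, D=e−e_prev≈1.699219; u=3/2·2.261719+1/4·5.824219+3/2·1.699219≈7.397461; next y=1/2·0.738281+1/4·7.397461≈2.218506
n=3: y≈2.218506, sp=3, e=sp−y≈0.781494; I≈6.605713, D=e−e_prev≈-1.480225; u=3/2·0.781494+1/4·6.605713+3/2·(-1.480225)≈0.603333; next y=1/2·2.218506+1/4·0.603333≈1.260086
n=4: y≈1.260086, sp=3, e=sp−y≈1.739914; I≈8.345627, D=e−e_prev≈0.958420; u=3/2·1.739914+1/4·8.345627+3/2·0.958420≈6.133907; next y=1/2·1.260086+1/4·6.133907≈2.163520
n=5: y≈2.163520, sp=3, e=sp−y≈0.836480; I≈9.182107, D=e−e_prev≈-0.903434; u=3/2·0.836480+1/4·9.182107+3/2·(-0.903434)≈2.195096; next y=1/2·2.163520+1/4·2.195096≈1.630534
n=6: y≈1.630534, sp=3, e=sp−y≈1.369466; I≈10.551573, D=e−e_prev≈0.532986; u=3/2·1.369466+1/4·10.551573+3/2·0.532986≈5.491571; next y=1/2·1.630534+1/4·5.491571≈2.188160
n=7: y≈2.188160, sp=3, e=sp−y≈0.811840; I≈11.363413, D=e−e_prev≈-0.557626; u=3/2·0.811840+1/4·11.363413+3/2·(-0.557626)≈3.222175; next y=1/2·2.188160+1/4·3.222175≈1.899624
n=8: y≈1.899624, sp=3, e=sp−y≈1.100376; I≈12.463790, D=e−e_prev≈0.288536; u=3/2·1.100376+1/4·12.463790+3/2·0.288536≈5.199316; next y=1/2·1.899624+1/4·5.199316≈2.249641
n=9: y≈2.249641, sp=3, e=sp−y≈0.750359; I≈13.214149, D=e−e_prev≈-0.350017; u=3/2·0.750359+1/4·13.214149+3/2·(-0.350017)≈3.904050; next y=1/2·2.249641+1/4·3.904050≈2.100833
n=10: y≈2.100833, sp=3, e=sp−y≈0.899167; I≈14.113316, D=e−e_prev≈0.148808; u=3/2·0.899167+1/4·14.113316+3/2·0.148808≈5.100291; next y=1/2·2.100833+1/4·5.100291≈2.325489
n=11: y≈2.325489, sp=3, e=sp−y≈0.674511; I≈14.787826, D=e−e_prev≈-0.224656; u=3/2·0.674511+1/4·14.787826+3/2·(-0.224656)≈4.371738; next y=1/2·2.325489+1/4·4.371738≈2.255679

0 3 9.750 0.000
1 3 -1.922 2.438
2 3 7.397 0.738
3 3 0.603 2.219
4 3 6.134 1.260
5 3 2.195 2.164
6 3 5.492 1.631
7 3 3.222 2.188
8 3 5.199 1.900
9 3 3.904 2.250
10 3 5.100 2.101
11 3 4.372 2.325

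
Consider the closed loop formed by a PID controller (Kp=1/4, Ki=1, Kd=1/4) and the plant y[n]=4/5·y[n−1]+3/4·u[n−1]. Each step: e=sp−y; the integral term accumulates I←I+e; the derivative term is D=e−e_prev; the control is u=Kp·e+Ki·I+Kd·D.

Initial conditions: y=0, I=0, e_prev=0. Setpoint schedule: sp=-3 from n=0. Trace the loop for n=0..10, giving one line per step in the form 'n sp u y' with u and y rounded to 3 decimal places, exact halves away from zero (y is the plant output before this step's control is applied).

(exact arithmetic carried between steps; '≈' marks a value shown rounded to 6 d.p. or computed from one; I and e_prev carry over from the previous line; the table rounds u and y to 3 d.p., halves away from zero)
n=0: y=0, sp=-3, e=sp−y=-3; I=-3, D=e−e_prev=-3; u=1/4·(-3)+1·(-3)+1/4·(-3)=-4.5; next y=4/5·0+3/4·(-4.5)=-3.375
n=1: y=-3.375, sp=-3, e=sp−y=0.375; I=-2.625, D=e−e_prev=3.375; u=1/4·0.375+1·(-2.625)+1/4·3.375=-1.6875; next y=4/5·(-3.375)+3/4·(-1.6875)=-3.965625
n=2: y=-3.965625, sp=-3, e=sp−y=0.965625; I=-1.659375, D=e−e_prev=0.590625; u=1/4·0.965625+1·(-1.659375)+1/4·0.590625≈-1.270313; next y=4/5·(-3.965625)+3/4·(-1.270313)≈-4.125234
n=3: y≈-4.125234, sp=-3, e=sp−y≈1.125234; I≈-0.534141, D=e−e_prev≈0.159609; u=1/4·1.125234+1·(-0.534141)+1/4·0.159609≈-0.212930; next y=4/5·(-4.125234)+3/4·(-0.212930)≈-3.459885
n=4: y≈-3.459885, sp=-3, e=sp−y≈0.459885; I≈-0.074256, D=e−e_prev≈-0.665350; u=1/4·0.459885+1·(-0.074256)+1/4·(-0.665350)≈-0.125622; next y=4/5·(-3.459885)+3/4·(-0.125622)≈-2.862124
n=5: y≈-2.862124, sp=-3, e=sp−y≈-0.137876; I≈-0.212131, D=e−e_prev≈-0.597760; u=1/4·(-0.137876)+1·(-0.212131)+1/4·(-0.597760)≈-0.396041; next y=4/5·(-2.862124)+3/4·(-0.396041)≈-2.586730
n=6: y≈-2.586730, sp=-3, e=sp−y≈-0.413270; I≈-0.625402, D=e−e_prev≈-0.275394; u=1/4·(-0.413270)+1·(-0.625402)+1/4·(-0.275394)≈-0.797568; next y=4/5·(-2.586730)+3/4·(-0.797568)≈-2.667560
n=7: y≈-2.667560, sp=-3, e=sp−y≈-0.332440; I≈-0.957842, D=e−e_prev≈0.080830; u=1/4·(-0.332440)+1·(-0.957842)+1/4·0.080830≈-1.020744; next y=4/5·(-2.667560)+3/4·(-1.020744)≈-2.899606
n=8: y≈-2.899606, sp=-3, e=sp−y≈-0.100394; I≈-1.058236, D=e−e_prev≈0.232046; u=1/4·(-0.100394)+1·(-1.058236)+1/4·0.232046≈-1.025323; next y=4/5·(-2.899606)+3/4·(-1.025323)≈-3.088677
n=9: y≈-3.088677, sp=-3, e=sp−y≈0.088677; I≈-0.969559, D=e−e_prev≈0.189071; u=1/4·0.088677+1·(-0.969559)+1/4·0.189071≈-0.900122; next y=4/5·(-3.088677)+3/4·(-0.900122)≈-3.146033
n=10: y≈-3.146033, sp=-3, e=sp−y≈0.146033; I≈-0.823526, D=e−e_prev≈0.057356; u=1/4·0.146033+1·(-0.823526)+1/4·0.057356≈-0.772679; next y=4/5·(-3.146033)+3/4·(-0.772679)≈-3.096335

0 -3 -4.500 0.000
1 -3 -1.688 -3.375
2 -3 -1.270 -3.966
3 -3 -0.213 -4.125
4 -3 -0.126 -3.460
5 -3 -0.396 -2.862
6 -3 -0.798 -2.587
7 -3 -1.021 -2.668
8 -3 -1.025 -2.900
9 -3 -0.900 -3.089
10 -3 -0.773 -3.146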